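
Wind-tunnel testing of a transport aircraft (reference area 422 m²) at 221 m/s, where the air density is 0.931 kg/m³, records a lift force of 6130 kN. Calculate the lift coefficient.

From L = ½ρv²S·CL, rearranging gives CL = 2L/(ρv²S).
CL = 2 × 6.13×10^6 / (0.931 × 221² × 422) = 0.639

CL = 0.639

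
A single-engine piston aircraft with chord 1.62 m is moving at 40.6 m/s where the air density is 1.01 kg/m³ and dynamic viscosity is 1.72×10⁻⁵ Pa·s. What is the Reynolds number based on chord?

Re = 3.86×10^6

Re = ρ·v·c/μ = 1.01 × 40.6 × 1.62 / (1.72×10⁻⁵) = 3.86×10^6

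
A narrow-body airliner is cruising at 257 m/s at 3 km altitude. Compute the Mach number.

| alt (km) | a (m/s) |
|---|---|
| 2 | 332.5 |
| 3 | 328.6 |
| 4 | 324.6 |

At 3 km, from the table: a = 328.6 m/s.
M = v/a = 257 / 328.6 = 0.782

M = 0.782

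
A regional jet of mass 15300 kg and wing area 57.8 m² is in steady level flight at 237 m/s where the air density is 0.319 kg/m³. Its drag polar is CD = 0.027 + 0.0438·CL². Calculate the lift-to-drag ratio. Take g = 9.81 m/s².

L/D = 9.45

Level flight ⇒ L = W = m·g = 15300 × 9.81 = 1.5009×10^5 N.
Dynamic pressure q = 0.5 × 0.319 × 237² = 8959 Pa.
CL = 2W/(ρv²S) = 2×1.5009×10^5/(0.319×237²×57.8) = 0.2899.
CD = 0.027 + 0.0438 × 0.2899² = 0.03068.
L/D = CL/CD = 0.2899 / 0.03068 = 9.45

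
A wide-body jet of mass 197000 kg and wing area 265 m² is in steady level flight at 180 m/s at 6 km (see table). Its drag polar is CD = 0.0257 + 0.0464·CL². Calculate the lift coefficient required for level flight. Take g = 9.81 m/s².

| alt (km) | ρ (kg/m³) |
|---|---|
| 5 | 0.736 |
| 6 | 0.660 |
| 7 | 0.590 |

CL = 0.682

At 6 km, from the table: ρ = 0.660 kg/m³.
In steady level flight, lift balances weight: W = mg = 197000 × 9.81 = 1.9326×10^6 N.
q = ½ρv² = ½ × 0.66 × 180² = 10690 Pa.
Required CL = L/(qS) = 1.9326×10^6/(10690·265) = 0.6821.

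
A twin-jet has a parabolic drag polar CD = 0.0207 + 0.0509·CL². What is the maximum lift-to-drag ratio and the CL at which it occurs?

For CD = CD0 + K·CL², (L/D)max occurs at CL* = √(CD0/K) and equals 1/(2√(K·CD0)).
(L/D)max = 1/(2√(0.0509 × 0.0207)) = 1/(2 × 0.03246) = 15.4
CL* = √(0.0207/0.0509) = 0.638

(L/D)max = 15.4, at CL = 0.638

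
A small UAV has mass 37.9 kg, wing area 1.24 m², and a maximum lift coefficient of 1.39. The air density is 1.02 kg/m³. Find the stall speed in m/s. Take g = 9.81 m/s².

V_stall = 20.6 m/s

At stall, lift equals weight: L = W = m·g = 37.9 × 9.81 = 371.8 N.
V_stall = √(2W/(ρ·S·CL,max)) = √(2 × 371.8 / (1.02 × 1.24 × 1.39))
V_stall = √423 = 20.6 m/s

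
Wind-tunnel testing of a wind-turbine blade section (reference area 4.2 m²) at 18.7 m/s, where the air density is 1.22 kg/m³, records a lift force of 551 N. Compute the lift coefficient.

CL = 0.615

From L = ½ρv²S·CL, rearranging gives CL = 2L/(ρv²S).
CL = 2 × 551 / (1.22 × 18.7² × 4.2) = 0.615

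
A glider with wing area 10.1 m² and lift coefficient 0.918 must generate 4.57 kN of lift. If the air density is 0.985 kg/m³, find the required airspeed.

v = 31.6 m/s

L = ½ρv²S·CL ⇒ v = √(2L/(ρ·S·CL))
v = √(2 × 4570 / (0.985 × 10.1 × 0.918)) = √1001 = 31.6 m/s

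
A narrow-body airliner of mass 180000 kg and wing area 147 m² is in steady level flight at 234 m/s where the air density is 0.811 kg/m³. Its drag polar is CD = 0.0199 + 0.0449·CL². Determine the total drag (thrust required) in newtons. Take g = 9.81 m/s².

Level flight ⇒ L = W = m·g = 180000 × 9.81 = 1.7658×10^6 N.
q = ½ρv² = ½ × 0.811 × 234² = 22200 Pa.
CL = 2W/(ρv²S) = 2×1.7658×10^6/(0.811×234²×147) = 0.541.
CD = 0.0199 + 0.0449 × 0.541² = 0.03304.
D = q·S·CD = 22200 × 147 × 0.03304 = 1.078×10^5 N

D = 1.08×10^5 N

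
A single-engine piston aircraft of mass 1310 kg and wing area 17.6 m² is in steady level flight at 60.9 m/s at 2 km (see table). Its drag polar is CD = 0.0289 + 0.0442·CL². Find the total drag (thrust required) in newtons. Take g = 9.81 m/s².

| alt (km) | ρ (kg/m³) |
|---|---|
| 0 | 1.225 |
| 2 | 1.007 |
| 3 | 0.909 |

D = 1170 N

At 2 km, from the table: ρ = 1.007 kg/m³.
Level flight ⇒ L = W = m·g = 1310 × 9.81 = 12851 N.
Dynamic pressure q = 0.5 × 1.007 × 60.9² = 1867 Pa.
CL = W/(q·S) = 12851 / (1867 × 17.6) = 0.391.
CD = 0.0289 + 0.0442 × 0.391² = 0.03566.
D = q·S·CD = 1867 × 17.6 × 0.03566 = 1172 N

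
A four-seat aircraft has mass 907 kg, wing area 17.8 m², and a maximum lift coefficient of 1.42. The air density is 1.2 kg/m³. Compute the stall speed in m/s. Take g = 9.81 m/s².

V_stall = 24.2 m/s

Weight W = mg = 907 × 9.81 = 8898 N.
V_stall = √(2W/(ρ·S·CL,max)) = √(2 × 8898 / (1.2 × 17.8 × 1.42))
V_stall = √586.7 = 24.2 m/s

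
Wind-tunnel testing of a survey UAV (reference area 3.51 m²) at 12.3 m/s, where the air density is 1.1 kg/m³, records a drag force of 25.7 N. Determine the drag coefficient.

CD = 0.088

From D = ½ρv²S·CD, rearranging gives CD = 2D/(ρv²S).
CD = 2 × 25.7 / (1.1 × 12.3² × 3.51) = 0.088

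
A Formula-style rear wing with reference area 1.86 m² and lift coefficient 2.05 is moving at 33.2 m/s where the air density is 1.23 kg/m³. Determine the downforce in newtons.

L = ½ρv²S·CL = ½ × 1.23 × 33.2² × 1.86 × 2.05 = 2580 N

L = 2580 N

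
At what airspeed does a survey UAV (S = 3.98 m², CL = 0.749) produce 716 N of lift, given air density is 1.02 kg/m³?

v = 21.7 m/s

L = ½ρv²S·CL ⇒ v = √(2L/(ρ·S·CL))
v = √(2 × 716 / (1.02 × 3.98 × 0.749)) = √471 = 21.7 m/s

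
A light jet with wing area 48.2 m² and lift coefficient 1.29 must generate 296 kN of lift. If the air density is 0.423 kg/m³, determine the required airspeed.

L = ½ρv²S·CL ⇒ v = √(2L/(ρ·S·CL))
v = √(2 × 2.96×10^5 / (0.423 × 48.2 × 1.29)) = √22510 = 150 m/s

v = 150 m/s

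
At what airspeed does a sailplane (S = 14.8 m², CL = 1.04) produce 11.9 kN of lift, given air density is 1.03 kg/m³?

L = ½ρv²S·CL ⇒ v = √(2L/(ρ·S·CL))
v = √(2 × 11900 / (1.03 × 14.8 × 1.04)) = √1501 = 38.7 m/s

v = 38.7 m/s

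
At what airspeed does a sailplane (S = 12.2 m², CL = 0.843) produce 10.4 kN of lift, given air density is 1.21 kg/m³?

v = 40.9 m/s

L = ½ρv²S·CL ⇒ v = √(2L/(ρ·S·CL))
v = √(2 × 10400 / (1.21 × 12.2 × 0.843)) = √1671 = 40.9 m/s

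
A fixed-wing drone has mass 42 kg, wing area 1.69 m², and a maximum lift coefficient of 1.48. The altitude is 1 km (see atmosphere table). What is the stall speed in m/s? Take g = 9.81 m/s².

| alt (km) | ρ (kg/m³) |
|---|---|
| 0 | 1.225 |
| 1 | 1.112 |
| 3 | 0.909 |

At 1 km, from the table: ρ = 1.112 kg/m³.
Stall occurs when L = W at CL,max. W = mg = 42 × 9.81 = 412 N.
From L = ½ρV²S·CL,max = W: V_stall = √(2W/(ρSCL,max)) = √(2·412/(1.112·1.69·1.48))
V_stall = √296.3 = 17.2 m/s

V_stall = 17.2 m/s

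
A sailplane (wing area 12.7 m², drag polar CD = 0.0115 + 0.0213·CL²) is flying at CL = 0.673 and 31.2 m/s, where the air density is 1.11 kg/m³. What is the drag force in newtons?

CD = 0.0115 + 0.0213 × 0.673² = 0.02115
D = ½ρv²S·CD = ½ × 1.11 × 31.2² × 12.7 × 0.02115 = 145 N

D = 145 N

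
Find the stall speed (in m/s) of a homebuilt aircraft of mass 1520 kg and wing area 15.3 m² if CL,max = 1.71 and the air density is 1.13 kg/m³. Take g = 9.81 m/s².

Weight W = mg = 1520 × 9.81 = 14910 N.
V_stall = √(2W/(ρ·S·CL,max)) = √(2 × 14910 / (1.13 × 15.3 × 1.71))
V_stall = √1009 = 31.8 m/s

V_stall = 31.8 m/s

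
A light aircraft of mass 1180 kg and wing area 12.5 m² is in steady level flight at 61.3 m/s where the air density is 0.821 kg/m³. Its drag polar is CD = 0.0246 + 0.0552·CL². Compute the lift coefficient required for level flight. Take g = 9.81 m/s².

In steady level flight, lift balances weight: W = mg = 1180 × 9.81 = 11576 N.
Dynamic pressure q = 0.5 × 0.821 × 61.3² = 1543 Pa.
Required CL = L/(qS) = 11576/(1543·12.5) = 0.6004.

CL = 0.6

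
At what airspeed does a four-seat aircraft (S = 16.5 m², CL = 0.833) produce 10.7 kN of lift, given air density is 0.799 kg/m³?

L = ½ρv²S·CL ⇒ v = √(2L/(ρ·S·CL))
v = √(2 × 10700 / (0.799 × 16.5 × 0.833)) = √1949 = 44.1 m/s

v = 44.1 m/s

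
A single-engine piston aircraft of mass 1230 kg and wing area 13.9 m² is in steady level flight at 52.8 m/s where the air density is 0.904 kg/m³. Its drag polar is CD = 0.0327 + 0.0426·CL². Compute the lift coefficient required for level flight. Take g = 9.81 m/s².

CL = 0.689

Level flight ⇒ L = W = m·g = 1230 × 9.81 = 12066 N.
q = ½ρv² = ½ × 0.904 × 52.8² = 1260 Pa.
Required CL = L/(qS) = 12066/(1260·13.9) = 0.6889.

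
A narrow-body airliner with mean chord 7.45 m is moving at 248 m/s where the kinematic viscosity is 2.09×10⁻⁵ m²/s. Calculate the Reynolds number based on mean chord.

Re = 8.84×10^7

Re = v·c/ν = 248 × 7.45 / (2.09×10⁻⁵) = 8.84×10^7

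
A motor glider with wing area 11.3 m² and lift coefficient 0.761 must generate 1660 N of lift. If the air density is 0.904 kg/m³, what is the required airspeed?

v = 20.7 m/s

L = ½ρv²S·CL ⇒ v = √(2L/(ρ·S·CL))
v = √(2 × 1660 / (0.904 × 11.3 × 0.761)) = √427.1 = 20.7 m/s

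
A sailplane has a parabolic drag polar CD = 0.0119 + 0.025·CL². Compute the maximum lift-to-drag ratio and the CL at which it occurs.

(L/D)max = 29, at CL = 0.69

For CD = CD0 + K·CL², (L/D)max occurs at CL* = √(CD0/K) and equals 1/(2√(K·CD0)).
(L/D)max = 1/(2√(0.025 × 0.0119)) = 1/(2 × 0.01725) = 29
CL* = √(0.0119/0.025) = 0.69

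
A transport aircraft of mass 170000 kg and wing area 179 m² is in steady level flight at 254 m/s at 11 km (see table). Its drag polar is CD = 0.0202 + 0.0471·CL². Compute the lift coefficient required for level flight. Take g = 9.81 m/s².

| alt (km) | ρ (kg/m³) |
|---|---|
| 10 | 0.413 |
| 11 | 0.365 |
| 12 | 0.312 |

CL = 0.791

At 11 km, from the table: ρ = 0.365 kg/m³.
Weight W = mg = 170000 × 9.81 = 1.6677×10^6 N; in level flight L = W.
Dynamic pressure q = 0.5 × 0.365 × 254² = 11770 Pa.
CL = 2W/(ρv²S) = 2×1.6677×10^6/(0.365×254²×179) = 0.7913.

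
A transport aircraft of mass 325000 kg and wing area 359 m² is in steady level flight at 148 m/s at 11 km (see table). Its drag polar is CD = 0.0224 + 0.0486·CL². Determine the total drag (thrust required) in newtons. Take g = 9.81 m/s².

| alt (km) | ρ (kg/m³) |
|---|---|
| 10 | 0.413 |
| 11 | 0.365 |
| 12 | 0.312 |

At 11 km, from the table: ρ = 0.365 kg/m³.
In steady level flight, lift balances weight: W = mg = 325000 × 9.81 = 3.1882×10^6 N.
q = ½ρv² = ½ × 0.365 × 148² = 3997 Pa.
CL = 2W/(ρv²S) = 2×3.1882×10^6/(0.365×148²×359) = 2.222.
CD = 0.0224 + 0.0486 × 2.222² = 0.2623.
D = q·S·CD = 3997 × 359 × 0.2623 = 3.764×10^5 N

D = 3.76×10^5 N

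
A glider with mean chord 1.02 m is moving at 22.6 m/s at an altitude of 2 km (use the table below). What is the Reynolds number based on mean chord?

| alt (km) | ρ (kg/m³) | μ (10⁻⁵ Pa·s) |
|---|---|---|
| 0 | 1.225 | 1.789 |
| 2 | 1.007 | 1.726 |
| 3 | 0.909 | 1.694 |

At 2 km, from the table: ρ = 1.007 kg/m³, μ = 1.726×10⁻⁵ Pa·s.
Re = ρ·v·c/μ = 1.007 × 22.6 × 1.02 / (1.726×10⁻⁵) = 1.34×10^6

Re = 1.34×10^6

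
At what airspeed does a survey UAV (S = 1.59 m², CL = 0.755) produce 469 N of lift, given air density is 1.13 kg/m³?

L = ½ρv²S·CL ⇒ v = √(2L/(ρ·S·CL))
v = √(2 × 469 / (1.13 × 1.59 × 0.755)) = √691.5 = 26.3 m/s

v = 26.3 m/s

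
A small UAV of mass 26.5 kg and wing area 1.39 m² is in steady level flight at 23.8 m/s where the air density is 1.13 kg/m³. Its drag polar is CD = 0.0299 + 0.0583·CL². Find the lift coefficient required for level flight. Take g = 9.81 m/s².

CL = 0.584

Level flight ⇒ L = W = m·g = 26.5 × 9.81 = 259.97 N.
Dynamic pressure q = 0.5 × 1.13 × 23.8² = 320 Pa.
Required CL = L/(qS) = 259.97/(320·1.39) = 0.5844.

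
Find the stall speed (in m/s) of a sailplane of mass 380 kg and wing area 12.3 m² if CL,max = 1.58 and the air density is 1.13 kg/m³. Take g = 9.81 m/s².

Weight W = mg = 380 × 9.81 = 3728 N.
V_stall = √(2W/(ρ·S·CL,max)) = √(2 × 3728 / (1.13 × 12.3 × 1.58))
V_stall = √339.5 = 18.4 m/s

V_stall = 18.4 m/s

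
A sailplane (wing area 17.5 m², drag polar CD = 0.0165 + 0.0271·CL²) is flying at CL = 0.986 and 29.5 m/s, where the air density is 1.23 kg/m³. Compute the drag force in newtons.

D = 401 N

CD = 0.0165 + 0.0271 × 0.986² = 0.04285
D = ½ρv²S·CD = ½ × 1.23 × 29.5² × 17.5 × 0.04285 = 401 N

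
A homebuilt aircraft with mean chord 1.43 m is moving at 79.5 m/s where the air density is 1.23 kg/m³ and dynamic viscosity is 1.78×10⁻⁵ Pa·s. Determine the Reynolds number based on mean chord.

Re = 7.86×10^6

Re = ρ·v·c/μ = 1.23 × 79.5 × 1.43 / (1.78×10⁻⁵) = 7.86×10^6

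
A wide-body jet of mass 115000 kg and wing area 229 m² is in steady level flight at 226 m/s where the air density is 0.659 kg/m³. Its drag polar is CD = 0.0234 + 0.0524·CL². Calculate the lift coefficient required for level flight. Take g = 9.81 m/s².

CL = 0.293

Weight W = mg = 115000 × 9.81 = 1.1282×10^6 N; in level flight L = W.
Dynamic pressure q = 0.5 × 0.659 × 226² = 16830 Pa.
CL = W/(q·S) = 1.1282×10^6 / (16830 × 229) = 0.2927.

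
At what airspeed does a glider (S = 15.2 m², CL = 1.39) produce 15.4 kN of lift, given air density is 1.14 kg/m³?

v = 35.8 m/s

L = ½ρv²S·CL ⇒ v = √(2L/(ρ·S·CL))
v = √(2 × 15400 / (1.14 × 15.2 × 1.39)) = √1279 = 35.8 m/s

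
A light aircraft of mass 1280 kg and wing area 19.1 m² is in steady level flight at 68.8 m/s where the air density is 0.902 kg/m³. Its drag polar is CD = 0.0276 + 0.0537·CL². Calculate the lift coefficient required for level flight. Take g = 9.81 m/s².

In steady level flight, lift balances weight: W = mg = 1280 × 9.81 = 12557 N.
q = ½ρv² = ½ × 0.902 × 68.8² = 2135 Pa.
CL = W/(q·S) = 12557 / (2135 × 19.1) = 0.308.

CL = 0.308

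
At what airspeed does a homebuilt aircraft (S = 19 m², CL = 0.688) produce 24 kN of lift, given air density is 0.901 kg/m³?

v = 63.8 m/s

L = ½ρv²S·CL ⇒ v = √(2L/(ρ·S·CL))
v = √(2 × 24000 / (0.901 × 19 × 0.688)) = √4075 = 63.8 m/s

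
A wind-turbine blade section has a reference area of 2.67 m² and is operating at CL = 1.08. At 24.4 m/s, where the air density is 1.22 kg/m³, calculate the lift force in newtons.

Dynamic pressure q = ½ρv² = ½ × 1.22 × 24.4² = 363.2 Pa.
L = q·S·CL = 363.2 × 2.67 × 1.08 = 1050 N

L = 1050 N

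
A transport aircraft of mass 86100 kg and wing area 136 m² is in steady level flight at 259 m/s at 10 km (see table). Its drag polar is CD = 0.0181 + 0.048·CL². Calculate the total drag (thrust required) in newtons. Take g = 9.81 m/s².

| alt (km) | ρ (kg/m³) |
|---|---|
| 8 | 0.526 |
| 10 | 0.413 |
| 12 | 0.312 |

D = 52300 N

At 10 km, from the table: ρ = 0.413 kg/m³.
In steady level flight, lift balances weight: W = mg = 86100 × 9.81 = 8.4464×10^5 N.
q = ½ρv² = ½ × 0.413 × 259² = 13850 Pa.
Required CL = L/(qS) = 8.4464×10^5/(13850·136) = 0.4483.
CD = 0.0181 + 0.048 × 0.4483² = 0.02775.
D = q·S·CD = 13850 × 136 × 0.02775 = 52280 N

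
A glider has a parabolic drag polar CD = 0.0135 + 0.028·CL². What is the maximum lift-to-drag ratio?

For CD = CD0 + K·CL², (L/D)max occurs at CL* = √(CD0/K) and equals 1/(2√(K·CD0)).
(L/D)max = 1/(2√(0.028 × 0.0135)) = 1/(2 × 0.01944) = 25.7

(L/D)max = 25.7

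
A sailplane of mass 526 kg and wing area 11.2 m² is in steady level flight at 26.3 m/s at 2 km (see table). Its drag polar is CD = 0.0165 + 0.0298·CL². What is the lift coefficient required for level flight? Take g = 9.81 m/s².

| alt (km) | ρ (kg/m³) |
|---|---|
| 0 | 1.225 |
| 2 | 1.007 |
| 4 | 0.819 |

At 2 km, from the table: ρ = 1.007 kg/m³.
In steady level flight, lift balances weight: W = mg = 526 × 9.81 = 5160.1 N.
q = ½ρv² = ½ × 1.007 × 26.3² = 348.3 Pa.
CL = 2W/(ρv²S) = 2×5160.1/(1.007×26.3²×11.2) = 1.323.

CL = 1.32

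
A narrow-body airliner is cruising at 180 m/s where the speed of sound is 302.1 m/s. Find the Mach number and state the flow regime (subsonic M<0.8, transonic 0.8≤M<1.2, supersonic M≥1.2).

M = v/a = 180 / 302.1 = 0.596
M = 0.596 → subsonic.

M = 0.596 (subsonic)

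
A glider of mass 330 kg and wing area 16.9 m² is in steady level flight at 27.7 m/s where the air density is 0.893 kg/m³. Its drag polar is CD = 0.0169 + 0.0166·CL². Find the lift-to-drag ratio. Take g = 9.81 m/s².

L/D = 25.3

Weight W = mg = 330 × 9.81 = 3237.3 N; in level flight L = W.
q = ½ρv² = ½ × 0.893 × 27.7² = 342.6 Pa.
CL = W/(q·S) = 3237.3 / (342.6 × 16.9) = 0.5591.
CD = 0.0169 + 0.0166 × 0.5591² = 0.02209.
L/D = CL/CD = 0.5591 / 0.02209 = 25.3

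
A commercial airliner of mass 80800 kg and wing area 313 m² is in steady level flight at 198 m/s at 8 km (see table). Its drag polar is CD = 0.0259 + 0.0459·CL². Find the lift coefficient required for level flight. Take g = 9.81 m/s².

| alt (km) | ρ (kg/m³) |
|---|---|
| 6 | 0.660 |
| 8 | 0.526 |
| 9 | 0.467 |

CL = 0.246

At 8 km, from the table: ρ = 0.526 kg/m³.
Weight W = mg = 80800 × 9.81 = 7.9265×10^5 N; in level flight L = W.
Dynamic pressure q = 0.5 × 0.526 × 198² = 10310 Pa.
CL = 2W/(ρv²S) = 2×7.9265×10^5/(0.526×198²×313) = 0.2456.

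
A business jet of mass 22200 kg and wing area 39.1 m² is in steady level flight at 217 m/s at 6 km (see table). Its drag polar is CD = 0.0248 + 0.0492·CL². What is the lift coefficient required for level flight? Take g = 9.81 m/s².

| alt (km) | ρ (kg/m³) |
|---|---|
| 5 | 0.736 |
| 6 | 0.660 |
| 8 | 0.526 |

At 6 km, from the table: ρ = 0.660 kg/m³.
In steady level flight, lift balances weight: W = mg = 22200 × 9.81 = 2.1778×10^5 N.
Dynamic pressure q = 0.5 × 0.66 × 217² = 15540 Pa.
CL = W/(q·S) = 2.1778×10^5 / (15540 × 39.1) = 0.3584.

CL = 0.358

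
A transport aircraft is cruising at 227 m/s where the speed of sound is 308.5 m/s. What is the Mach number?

M = 0.736

M = v/a = 227 / 308.5 = 0.736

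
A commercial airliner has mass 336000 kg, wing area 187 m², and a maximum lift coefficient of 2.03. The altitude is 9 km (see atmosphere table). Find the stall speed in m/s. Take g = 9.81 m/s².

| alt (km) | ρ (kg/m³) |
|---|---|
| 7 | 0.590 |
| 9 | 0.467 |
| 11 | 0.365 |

At 9 km, from the table: ρ = 0.467 kg/m³.
At stall, lift equals weight: L = W = m·g = 336000 × 9.81 = 3.296×10^6 N.
V_stall = √(2W/(ρ·S·CL,max)) = √(2 × 3.296×10^6 / (0.467 × 187 × 2.03))
V_stall = √37190 = 193 m/s

V_stall = 193 m/s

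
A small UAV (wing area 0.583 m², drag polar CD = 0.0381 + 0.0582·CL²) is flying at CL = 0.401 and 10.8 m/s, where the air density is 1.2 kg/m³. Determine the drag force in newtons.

D = 1.94 N

CD = 0.0381 + 0.0582 × 0.401² = 0.04746
D = ½ρv²S·CD = ½ × 1.2 × 10.8² × 0.583 × 0.04746 = 1.94 N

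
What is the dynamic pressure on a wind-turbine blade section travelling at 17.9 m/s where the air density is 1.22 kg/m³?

q = 195 Pa

q = ½ρv² = ½ × 1.22 × 17.9² = 195 Pa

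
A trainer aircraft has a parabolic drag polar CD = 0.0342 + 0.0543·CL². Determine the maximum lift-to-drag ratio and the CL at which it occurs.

For CD = CD0 + K·CL², (L/D)max occurs at CL* = √(CD0/K) and equals 1/(2√(K·CD0)).
(L/D)max = 1/(2√(0.0543 × 0.0342)) = 1/(2 × 0.04309) = 11.6
CL* = √(0.0342/0.0543) = 0.794

(L/D)max = 11.6, at CL = 0.794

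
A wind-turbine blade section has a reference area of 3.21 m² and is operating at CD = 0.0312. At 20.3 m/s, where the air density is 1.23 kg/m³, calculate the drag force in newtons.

D = 25.4 N

D = ½ρv²S·CD = ½ × 1.23 × 20.3² × 3.21 × 0.0312 = 25.4 N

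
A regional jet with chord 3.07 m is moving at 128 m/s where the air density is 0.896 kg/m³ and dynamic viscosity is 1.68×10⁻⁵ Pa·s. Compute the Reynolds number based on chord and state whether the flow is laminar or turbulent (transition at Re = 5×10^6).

Re = 2.1×10^7 (turbulent)

Re = ρ·v·c/μ = 0.896 × 128 × 3.07 / (1.68×10⁻⁵) = 2.1×10^7
Since 2.1×10^7 > 5×10^6, the flow is turbulent.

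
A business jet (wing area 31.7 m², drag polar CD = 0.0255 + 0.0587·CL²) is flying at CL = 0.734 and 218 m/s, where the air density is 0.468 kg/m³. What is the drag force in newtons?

D = 20100 N

CD = 0.0255 + 0.0587 × 0.734² = 0.05712
D = ½ρv²S·CD = ½ × 0.468 × 218² × 31.7 × 0.05712 = 20100 N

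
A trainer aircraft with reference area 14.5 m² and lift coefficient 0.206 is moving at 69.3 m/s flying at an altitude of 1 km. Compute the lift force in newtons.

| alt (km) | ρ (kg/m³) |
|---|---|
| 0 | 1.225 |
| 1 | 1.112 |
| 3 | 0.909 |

At 1 km, from the table: ρ = 1.112 kg/m³.
Dynamic pressure q = ½ρv² = ½ × 1.112 × 69.3² = 2670 Pa.
L = q·S·CL = 2670 × 14.5 × 0.206 = 7980 N ≈ 7.98 kN

L = 7980 N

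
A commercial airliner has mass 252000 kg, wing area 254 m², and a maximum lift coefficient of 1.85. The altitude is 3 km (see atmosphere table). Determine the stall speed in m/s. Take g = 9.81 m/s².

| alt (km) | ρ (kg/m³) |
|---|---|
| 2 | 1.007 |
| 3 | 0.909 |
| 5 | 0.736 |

V_stall = 108 m/s

At 3 km, from the table: ρ = 0.909 kg/m³.
At stall, lift equals weight: L = W = m·g = 252000 × 9.81 = 2.472×10^6 N.
From L = ½ρV²S·CL,max = W: V_stall = √(2W/(ρSCL,max)) = √(2·2.472×10^6/(0.909·254·1.85))
V_stall = √11580 = 108 m/s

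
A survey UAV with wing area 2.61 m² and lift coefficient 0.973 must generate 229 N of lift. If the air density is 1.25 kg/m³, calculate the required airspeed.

L = ½ρv²S·CL ⇒ v = √(2L/(ρ·S·CL))
v = √(2 × 229 / (1.25 × 2.61 × 0.973)) = √144.3 = 12 m/s

v = 12 m/s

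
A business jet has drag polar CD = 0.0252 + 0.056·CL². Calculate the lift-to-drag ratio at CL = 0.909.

L/D = 12.7

CD = 0.0252 + 0.056 × 0.909² = 0.07147
L/D = CL/CD = 0.909 / 0.07147 = 12.7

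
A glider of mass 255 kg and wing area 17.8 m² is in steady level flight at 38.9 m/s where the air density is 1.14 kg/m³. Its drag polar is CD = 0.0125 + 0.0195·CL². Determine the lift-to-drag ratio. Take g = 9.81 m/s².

L/D = 12.5

Weight W = mg = 255 × 9.81 = 2501.6 N; in level flight L = W.
q = ½ρv² = ½ × 1.14 × 38.9² = 862.5 Pa.
Required CL = L/(qS) = 2501.6/(862.5·17.8) = 0.1629.
CD = 0.0125 + 0.0195 × 0.1629² = 0.01302.
L/D = CL/CD = 0.1629 / 0.01302 = 12.5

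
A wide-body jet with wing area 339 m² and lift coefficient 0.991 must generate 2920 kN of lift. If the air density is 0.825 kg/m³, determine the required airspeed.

L = ½ρv²S·CL ⇒ v = √(2L/(ρ·S·CL))
v = √(2 × 2.92×10^6 / (0.825 × 339 × 0.991)) = √21070 = 145 m/s

v = 145 m/s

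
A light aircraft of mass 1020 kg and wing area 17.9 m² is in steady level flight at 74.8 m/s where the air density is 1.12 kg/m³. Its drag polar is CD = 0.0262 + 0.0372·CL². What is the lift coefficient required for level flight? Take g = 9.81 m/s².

CL = 0.178

Level flight ⇒ L = W = m·g = 1020 × 9.81 = 10006 N.
Dynamic pressure q = 0.5 × 1.12 × 74.8² = 3133 Pa.
CL = W/(q·S) = 10006 / (3133 × 17.9) = 0.1784.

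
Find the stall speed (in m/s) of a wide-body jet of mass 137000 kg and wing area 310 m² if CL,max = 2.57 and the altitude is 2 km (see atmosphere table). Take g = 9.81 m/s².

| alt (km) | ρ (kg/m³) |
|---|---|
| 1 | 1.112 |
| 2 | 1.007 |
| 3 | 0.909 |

At 2 km, from the table: ρ = 1.007 kg/m³.
Weight W = mg = 137000 × 9.81 = 1.344×10^6 N.
V_stall = √(2W/(ρ·S·CL,max)) = √(2 × 1.344×10^6 / (1.007 × 310 × 2.57))
V_stall = √3350 = 57.9 m/s

V_stall = 57.9 m/s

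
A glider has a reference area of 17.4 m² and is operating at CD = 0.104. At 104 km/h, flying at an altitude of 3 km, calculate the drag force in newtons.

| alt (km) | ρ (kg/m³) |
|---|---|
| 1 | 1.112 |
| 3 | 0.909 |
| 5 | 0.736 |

At 3 km, from the table: ρ = 0.909 kg/m³.
Convert speed: v = 104 km/h ÷ 3.6 = 28.89 m/s.
D = ½ρv²S·CD = ½ × 0.909 × 28.89² × 17.4 × 0.104 = 686 N

D = 686 N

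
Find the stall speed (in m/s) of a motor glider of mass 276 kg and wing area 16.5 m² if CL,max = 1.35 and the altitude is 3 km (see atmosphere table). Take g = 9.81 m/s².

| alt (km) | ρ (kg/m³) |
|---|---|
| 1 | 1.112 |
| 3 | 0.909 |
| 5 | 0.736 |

V_stall = 16.4 m/s

At 3 km, from the table: ρ = 0.909 kg/m³.
Stall occurs when L = W at CL,max. W = mg = 276 × 9.81 = 2708 N.
From L = ½ρV²S·CL,max = W: V_stall = √(2W/(ρSCL,max)) = √(2·2708/(0.909·16.5·1.35))
V_stall = √267.4 = 16.4 m/s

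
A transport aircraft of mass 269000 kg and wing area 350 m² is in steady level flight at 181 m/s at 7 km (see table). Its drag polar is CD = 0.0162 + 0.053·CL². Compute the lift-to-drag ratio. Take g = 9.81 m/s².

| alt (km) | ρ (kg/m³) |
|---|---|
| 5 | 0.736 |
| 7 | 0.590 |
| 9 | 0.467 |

L/D = 16.1

At 7 km, from the table: ρ = 0.590 kg/m³.
In steady level flight, lift balances weight: W = mg = 269000 × 9.81 = 2.6389×10^6 N.
Dynamic pressure q = 0.5 × 0.59 × 181² = 9664 Pa.
CL = W/(q·S) = 2.6389×10^6 / (9664 × 350) = 0.7801.
CD = 0.0162 + 0.053 × 0.7801² = 0.04846.
L/D = CL/CD = 0.7801 / 0.04846 = 16.1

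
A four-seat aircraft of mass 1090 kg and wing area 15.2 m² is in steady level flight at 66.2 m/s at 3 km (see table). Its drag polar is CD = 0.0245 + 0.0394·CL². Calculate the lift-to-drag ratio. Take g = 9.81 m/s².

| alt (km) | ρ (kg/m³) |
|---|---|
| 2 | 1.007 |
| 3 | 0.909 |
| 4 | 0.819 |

At 3 km, from the table: ρ = 0.909 kg/m³.
In steady level flight, lift balances weight: W = mg = 1090 × 9.81 = 10693 N.
Dynamic pressure q = 0.5 × 0.909 × 66.2² = 1992 Pa.
Required CL = L/(qS) = 10693/(1992·15.2) = 0.3532.
CD = 0.0245 + 0.0394 × 0.3532² = 0.02941.
L/D = CL/CD = 0.3532 / 0.02941 = 12

L/D = 12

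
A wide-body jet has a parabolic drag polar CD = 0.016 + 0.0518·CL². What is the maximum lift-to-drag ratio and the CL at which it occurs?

(L/D)max = 17.4, at CL = 0.556

For CD = CD0 + K·CL², (L/D)max occurs at CL* = √(CD0/K) and equals 1/(2√(K·CD0)).
(L/D)max = 1/(2√(0.0518 × 0.016)) = 1/(2 × 0.02879) = 17.4
CL* = √(0.016/0.0518) = 0.556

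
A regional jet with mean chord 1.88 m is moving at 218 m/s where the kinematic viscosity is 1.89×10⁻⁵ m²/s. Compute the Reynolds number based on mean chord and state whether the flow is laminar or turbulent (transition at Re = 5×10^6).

Re = 2.17×10^7 (turbulent)

Re = v·c/ν = 218 × 1.88 / (1.89×10⁻⁵) = 2.17×10^7
Since 2.17×10^7 > 5×10^6, the flow is turbulent.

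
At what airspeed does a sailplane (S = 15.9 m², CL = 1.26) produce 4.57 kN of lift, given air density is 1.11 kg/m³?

L = ½ρv²S·CL ⇒ v = √(2L/(ρ·S·CL))
v = √(2 × 4570 / (1.11 × 15.9 × 1.26)) = √411 = 20.3 m/s

v = 20.3 m/s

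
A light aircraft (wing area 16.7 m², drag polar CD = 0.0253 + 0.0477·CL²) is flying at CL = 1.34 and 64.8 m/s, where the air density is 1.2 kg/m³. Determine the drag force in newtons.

CD = 0.0253 + 0.0477 × 1.34² = 0.111
D = ½ρv²S·CD = ½ × 1.2 × 64.8² × 16.7 × 0.111 = 4670 N

D = 4670 N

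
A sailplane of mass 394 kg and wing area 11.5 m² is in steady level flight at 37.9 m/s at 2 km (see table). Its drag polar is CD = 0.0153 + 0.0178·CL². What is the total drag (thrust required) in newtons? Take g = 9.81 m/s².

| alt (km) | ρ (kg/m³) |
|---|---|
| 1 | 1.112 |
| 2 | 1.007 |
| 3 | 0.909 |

At 2 km, from the table: ρ = 1.007 kg/m³.
Level flight ⇒ L = W = m·g = 394 × 9.81 = 3865.1 N.
q = ½ρv² = ½ × 1.007 × 37.9² = 723.2 Pa.
CL = W/(q·S) = 3865.1 / (723.2 × 11.5) = 0.4647.
CD = 0.0153 + 0.0178 × 0.4647² = 0.01914.
D = q·S·CD = 723.2 × 11.5 × 0.01914 = 159.2 N

D = 159 N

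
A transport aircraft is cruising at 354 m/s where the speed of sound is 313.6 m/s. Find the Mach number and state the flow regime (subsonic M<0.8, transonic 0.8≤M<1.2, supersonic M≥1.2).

M = 1.13 (transonic)

M = v/a = 354 / 313.6 = 1.13
M = 1.13 → transonic.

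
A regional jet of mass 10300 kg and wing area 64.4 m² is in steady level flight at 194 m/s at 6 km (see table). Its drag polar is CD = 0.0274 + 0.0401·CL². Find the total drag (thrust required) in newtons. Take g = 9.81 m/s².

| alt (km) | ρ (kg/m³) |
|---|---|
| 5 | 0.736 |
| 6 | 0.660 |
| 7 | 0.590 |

At 6 km, from the table: ρ = 0.660 kg/m³.
Weight W = mg = 10300 × 9.81 = 1.0104×10^5 N; in level flight L = W.
q = ½ρv² = ½ × 0.66 × 194² = 12420 Pa.
Required CL = L/(qS) = 1.0104×10^5/(12420·64.4) = 0.1263.
CD = 0.0274 + 0.0401 × 0.1263² = 0.02804.
D = q·S·CD = 12420 × 64.4 × 0.02804 = 22430 N

D = 22400 N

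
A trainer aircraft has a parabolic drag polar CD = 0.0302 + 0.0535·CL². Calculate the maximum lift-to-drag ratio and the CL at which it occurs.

(L/D)max = 12.4, at CL = 0.751

For CD = CD0 + K·CL², (L/D)max occurs at CL* = √(CD0/K) and equals 1/(2√(K·CD0)).
(L/D)max = 1/(2√(0.0535 × 0.0302)) = 1/(2 × 0.0402) = 12.4
CL* = √(0.0302/0.0535) = 0.751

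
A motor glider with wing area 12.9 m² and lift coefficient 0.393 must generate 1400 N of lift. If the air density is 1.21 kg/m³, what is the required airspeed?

v = 21.4 m/s

L = ½ρv²S·CL ⇒ v = √(2L/(ρ·S·CL))
v = √(2 × 1400 / (1.21 × 12.9 × 0.393)) = √456.4 = 21.4 m/s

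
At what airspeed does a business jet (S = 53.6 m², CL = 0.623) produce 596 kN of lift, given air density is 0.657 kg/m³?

L = ½ρv²S·CL ⇒ v = √(2L/(ρ·S·CL))
v = √(2 × 5.96×10^5 / (0.657 × 53.6 × 0.623)) = √54330 = 233 m/s

v = 233 m/s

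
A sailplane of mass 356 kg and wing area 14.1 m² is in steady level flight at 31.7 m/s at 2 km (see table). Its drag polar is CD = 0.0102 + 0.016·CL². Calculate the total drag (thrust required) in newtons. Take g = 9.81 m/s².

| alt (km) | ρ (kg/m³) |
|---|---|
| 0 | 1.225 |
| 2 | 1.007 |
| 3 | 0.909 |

At 2 km, from the table: ρ = 1.007 kg/m³.
Weight W = mg = 356 × 9.81 = 3492.4 N; in level flight L = W.
Dynamic pressure q = 0.5 × 1.007 × 31.7² = 506 Pa.
CL = 2W/(ρv²S) = 2×3492.4/(1.007×31.7²×14.1) = 0.4895.
CD = 0.0102 + 0.016 × 0.4895² = 0.01403.
D = q·S·CD = 506 × 14.1 × 0.01403 = 100.1 N

D = 100 N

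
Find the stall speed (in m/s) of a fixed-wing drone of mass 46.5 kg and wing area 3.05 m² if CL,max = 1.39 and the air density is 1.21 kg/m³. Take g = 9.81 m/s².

At stall, lift equals weight: L = W = m·g = 46.5 × 9.81 = 456.2 N.
From L = ½ρV²S·CL,max = W: V_stall = √(2W/(ρSCL,max)) = √(2·456.2/(1.21·3.05·1.39))
V_stall = √177.8 = 13.3 m/s

V_stall = 13.3 m/s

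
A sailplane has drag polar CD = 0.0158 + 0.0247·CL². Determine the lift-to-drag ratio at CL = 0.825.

CD = 0.0158 + 0.0247 × 0.825² = 0.03261
L/D = CL/CD = 0.825 / 0.03261 = 25.3

L/D = 25.3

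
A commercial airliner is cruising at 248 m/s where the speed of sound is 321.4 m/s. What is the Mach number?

M = v/a = 248 / 321.4 = 0.772

M = 0.772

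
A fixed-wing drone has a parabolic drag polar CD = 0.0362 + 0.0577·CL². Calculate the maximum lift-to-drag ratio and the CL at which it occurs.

For CD = CD0 + K·CL², (L/D)max occurs at CL* = √(CD0/K) and equals 1/(2√(K·CD0)).
(L/D)max = 1/(2√(0.0577 × 0.0362)) = 1/(2 × 0.0457) = 10.9
CL* = √(0.0362/0.0577) = 0.792

(L/D)max = 10.9, at CL = 0.792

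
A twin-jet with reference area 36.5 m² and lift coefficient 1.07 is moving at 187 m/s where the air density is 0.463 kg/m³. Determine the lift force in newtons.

Dynamic pressure q = ½ρv² = ½ × 0.463 × 187² = 8095 Pa.
L = q·S·CL = 8095 × 36.5 × 1.07 = 3.16×10^5 N ≈ 316 kN

L = 3.16×10^5 N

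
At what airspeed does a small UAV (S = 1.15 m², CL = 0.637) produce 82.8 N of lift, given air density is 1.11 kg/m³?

v = 14.3 m/s

L = ½ρv²S·CL ⇒ v = √(2L/(ρ·S·CL))
v = √(2 × 82.8 / (1.11 × 1.15 × 0.637)) = √203.7 = 14.3 m/s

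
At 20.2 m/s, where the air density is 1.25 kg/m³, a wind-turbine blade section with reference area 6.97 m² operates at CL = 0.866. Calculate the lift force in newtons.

L = ½ρv²S·CL = ½ × 1.25 × 20.2² × 6.97 × 0.866 = 1540 N

L = 1540 N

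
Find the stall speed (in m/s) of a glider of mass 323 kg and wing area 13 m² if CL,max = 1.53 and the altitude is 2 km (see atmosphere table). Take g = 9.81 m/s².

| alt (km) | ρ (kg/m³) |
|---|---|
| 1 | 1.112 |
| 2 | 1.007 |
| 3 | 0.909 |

At 2 km, from the table: ρ = 1.007 kg/m³.
At stall, lift equals weight: L = W = m·g = 323 × 9.81 = 3169 N.
From L = ½ρV²S·CL,max = W: V_stall = √(2W/(ρSCL,max)) = √(2·3169/(1.007·13·1.53))
V_stall = √316.4 = 17.8 m/s

V_stall = 17.8 m/s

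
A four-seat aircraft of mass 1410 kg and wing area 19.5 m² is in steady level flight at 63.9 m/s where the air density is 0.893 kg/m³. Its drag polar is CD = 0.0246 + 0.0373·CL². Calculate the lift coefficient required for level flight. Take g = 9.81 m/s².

In steady level flight, lift balances weight: W = mg = 1410 × 9.81 = 13832 N.
Dynamic pressure q = 0.5 × 0.893 × 63.9² = 1823 Pa.
Required CL = L/(qS) = 13832/(1823·19.5) = 0.3891.

CL = 0.389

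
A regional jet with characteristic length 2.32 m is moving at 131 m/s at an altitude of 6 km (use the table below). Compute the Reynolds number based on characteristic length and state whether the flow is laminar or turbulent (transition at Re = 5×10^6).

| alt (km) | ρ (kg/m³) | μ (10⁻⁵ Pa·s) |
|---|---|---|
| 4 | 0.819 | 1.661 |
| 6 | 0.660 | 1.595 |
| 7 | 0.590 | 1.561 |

Re = 1.26×10^7 (turbulent)

At 6 km, from the table: ρ = 0.660 kg/m³, μ = 1.595×10⁻⁵ Pa·s.
Re = ρ·v·c/μ = 0.66 × 131 × 2.32 / (1.595×10⁻⁵) = 1.26×10^7
Since 1.26×10^7 > 5×10^6, the flow is turbulent.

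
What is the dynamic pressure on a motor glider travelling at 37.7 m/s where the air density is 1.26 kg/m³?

q = ½ρv² = ½ × 1.26 × 37.7² = 895 Pa

q = 895 Pa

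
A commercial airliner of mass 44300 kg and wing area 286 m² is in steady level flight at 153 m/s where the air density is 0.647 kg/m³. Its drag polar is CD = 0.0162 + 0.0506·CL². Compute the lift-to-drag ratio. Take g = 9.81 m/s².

Level flight ⇒ L = W = m·g = 44300 × 9.81 = 4.3458×10^5 N.
Dynamic pressure q = 0.5 × 0.647 × 153² = 7573 Pa.
Required CL = L/(qS) = 4.3458×10^5/(7573·286) = 0.2007.
CD = 0.0162 + 0.0506 × 0.2007² = 0.01824.
L/D = CL/CD = 0.2007 / 0.01824 = 11

L/D = 11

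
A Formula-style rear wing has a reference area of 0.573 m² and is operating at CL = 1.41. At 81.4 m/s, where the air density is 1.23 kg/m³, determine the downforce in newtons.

L = 3290 N

L = ½ρv²S·CL = ½ × 1.23 × 81.4² × 0.573 × 1.41 = 3290 N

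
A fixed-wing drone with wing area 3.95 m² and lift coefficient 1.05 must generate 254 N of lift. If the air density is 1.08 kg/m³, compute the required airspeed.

L = ½ρv²S·CL ⇒ v = √(2L/(ρ·S·CL))
v = √(2 × 254 / (1.08 × 3.95 × 1.05)) = √113.4 = 10.6 m/s

v = 10.6 m/s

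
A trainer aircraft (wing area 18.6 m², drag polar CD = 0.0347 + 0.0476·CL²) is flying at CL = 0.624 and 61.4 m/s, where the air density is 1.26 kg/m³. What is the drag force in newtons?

CD = 0.0347 + 0.0476 × 0.624² = 0.05323
D = ½ρv²S·CD = ½ × 1.26 × 61.4² × 18.6 × 0.05323 = 2350 N

D = 2350 N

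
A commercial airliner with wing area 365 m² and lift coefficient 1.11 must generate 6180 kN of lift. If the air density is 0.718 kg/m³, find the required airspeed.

v = 206 m/s

L = ½ρv²S·CL ⇒ v = √(2L/(ρ·S·CL))
v = √(2 × 6.18×10^6 / (0.718 × 365 × 1.11)) = √42490 = 206 m/s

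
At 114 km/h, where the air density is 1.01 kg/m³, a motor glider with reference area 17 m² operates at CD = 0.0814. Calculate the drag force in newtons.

Convert speed: v = 114 km/h ÷ 3.6 = 31.67 m/s.
Dynamic pressure q = ½ρv² = ½ × 1.01 × 31.67² = 506.4 Pa.
D = q·S·CD = 506.4 × 17 × 0.0814 = 701 N

D = 701 N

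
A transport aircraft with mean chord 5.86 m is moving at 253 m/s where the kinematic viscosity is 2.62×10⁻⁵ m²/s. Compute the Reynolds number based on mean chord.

Re = 5.66×10^7

Re = v·c/ν = 253 × 5.86 / (2.62×10⁻⁵) = 5.66×10^7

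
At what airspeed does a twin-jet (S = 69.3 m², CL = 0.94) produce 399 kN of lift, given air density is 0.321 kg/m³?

v = 195 m/s

L = ½ρv²S·CL ⇒ v = √(2L/(ρ·S·CL))
v = √(2 × 3.99×10^5 / (0.321 × 69.3 × 0.94)) = √38160 = 195 m/s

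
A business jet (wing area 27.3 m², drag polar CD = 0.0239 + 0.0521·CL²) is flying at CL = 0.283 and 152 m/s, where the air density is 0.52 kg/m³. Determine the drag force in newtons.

D = 4600 N

CD = 0.0239 + 0.0521 × 0.283² = 0.02807
D = ½ρv²S·CD = ½ × 0.52 × 152² × 27.3 × 0.02807 = 4600 N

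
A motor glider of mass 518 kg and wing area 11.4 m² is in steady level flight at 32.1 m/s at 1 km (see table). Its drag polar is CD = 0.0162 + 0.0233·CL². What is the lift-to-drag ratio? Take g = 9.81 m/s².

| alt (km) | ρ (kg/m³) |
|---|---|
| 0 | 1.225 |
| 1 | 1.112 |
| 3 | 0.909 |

At 1 km, from the table: ρ = 1.112 kg/m³.
Weight W = mg = 518 × 9.81 = 5081.6 N; in level flight L = W.
Dynamic pressure q = 0.5 × 1.112 × 32.1² = 572.9 Pa.
Required CL = L/(qS) = 5081.6/(572.9·11.4) = 0.7781.
CD = 0.0162 + 0.0233 × 0.7781² = 0.03031.
L/D = CL/CD = 0.7781 / 0.03031 = 25.7

L/D = 25.7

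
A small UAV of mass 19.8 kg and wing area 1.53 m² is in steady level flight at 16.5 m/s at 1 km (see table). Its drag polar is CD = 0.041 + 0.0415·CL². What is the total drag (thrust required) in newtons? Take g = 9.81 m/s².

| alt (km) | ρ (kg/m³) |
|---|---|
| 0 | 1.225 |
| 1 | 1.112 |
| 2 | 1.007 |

D = 16.3 N

At 1 km, from the table: ρ = 1.112 kg/m³.
Weight W = mg = 19.8 × 9.81 = 194.24 N; in level flight L = W.
q = ½ρv² = ½ × 1.112 × 16.5² = 151.4 Pa.
CL = 2W/(ρv²S) = 2×194.24/(1.112×16.5²×1.53) = 0.8387.
CD = 0.041 + 0.0415 × 0.8387² = 0.07019.
D = q·S·CD = 151.4 × 1.53 × 0.07019 = 16.26 N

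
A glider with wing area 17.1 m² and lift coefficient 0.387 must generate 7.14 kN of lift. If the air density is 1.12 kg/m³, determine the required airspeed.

L = ½ρv²S·CL ⇒ v = √(2L/(ρ·S·CL))
v = √(2 × 7140 / (1.12 × 17.1 × 0.387)) = √1927 = 43.9 m/s

v = 43.9 m/s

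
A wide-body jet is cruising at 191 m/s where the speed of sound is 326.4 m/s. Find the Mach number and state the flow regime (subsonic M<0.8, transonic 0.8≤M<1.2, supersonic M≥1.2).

M = v/a = 191 / 326.4 = 0.585
M = 0.585 → subsonic.

M = 0.585 (subsonic)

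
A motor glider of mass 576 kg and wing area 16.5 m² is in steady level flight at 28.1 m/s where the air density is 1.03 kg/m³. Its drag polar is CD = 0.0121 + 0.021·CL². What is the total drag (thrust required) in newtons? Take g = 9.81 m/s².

In steady level flight, lift balances weight: W = mg = 576 × 9.81 = 5650.6 N.
Dynamic pressure q = 0.5 × 1.03 × 28.1² = 406.6 Pa.
CL = 2W/(ρv²S) = 2×5650.6/(1.03×28.1²×16.5) = 0.8421.
CD = 0.0121 + 0.021 × 0.8421² = 0.02699.
D = q·S·CD = 406.6 × 16.5 × 0.02699 = 181.1 N

D = 181 N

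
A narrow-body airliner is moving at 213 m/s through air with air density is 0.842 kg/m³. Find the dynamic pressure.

q = 19100 Pa

q = ½ρv² = ½ × 0.842 × 213² = 19100 Pa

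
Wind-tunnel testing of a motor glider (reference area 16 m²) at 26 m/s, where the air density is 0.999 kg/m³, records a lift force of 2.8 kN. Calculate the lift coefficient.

CL = 0.518

From L = ½ρv²S·CL, rearranging gives CL = 2L/(ρv²S).
CL = 2 × 2800 / (0.999 × 26² × 16) = 0.518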